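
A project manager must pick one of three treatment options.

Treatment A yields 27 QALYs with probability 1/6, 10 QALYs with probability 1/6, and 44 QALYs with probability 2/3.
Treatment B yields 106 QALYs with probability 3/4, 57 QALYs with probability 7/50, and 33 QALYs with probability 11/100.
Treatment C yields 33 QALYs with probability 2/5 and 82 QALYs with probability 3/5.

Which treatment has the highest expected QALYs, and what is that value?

Treatment A = 1/6 × 27 + 1/6 × 10 + 2/3 × 44 = 4.5 + 1.6667 + 29.3333 = 35.5
Treatment B = 3/4 × 106 + 7/50 × 57 + 11/100 × 33 = 79.5 + 7.98 + 3.63 = 91.11
Treatment C = 2/5 × 33 + 3/5 × 82 = 13.2 + 49.2 = 62.4

Treatment B (91.11 QALYs)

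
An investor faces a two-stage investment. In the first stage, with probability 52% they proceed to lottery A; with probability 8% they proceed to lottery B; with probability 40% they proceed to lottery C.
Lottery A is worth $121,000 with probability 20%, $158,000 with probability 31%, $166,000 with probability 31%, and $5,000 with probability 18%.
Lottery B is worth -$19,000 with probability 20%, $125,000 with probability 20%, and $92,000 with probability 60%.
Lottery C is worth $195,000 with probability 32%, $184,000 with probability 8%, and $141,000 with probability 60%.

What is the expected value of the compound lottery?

$136,080.80

EV(A) = 0.2 × 121000 + 0.31 × 158000 + 0.31 × 166000 + 0.18 × 5000 = 24200 + 48980 + 51460 + 900 = 125540
EV(B) = 0.2 × (-19000) + 0.2 × 125000 + 0.6 × 92000 = -3800 + 25000 + 55200 = 76400
EV(C) = 0.32 × 195000 + 0.08 × 184000 + 0.6 × 141000 = 62400 + 14720 + 84600 = 161720
Overall = 0.52 × 125540 + 0.08 × 76400 + 0.4 × 161720 = 65280.8 + 6112 + 64688 = 136080.8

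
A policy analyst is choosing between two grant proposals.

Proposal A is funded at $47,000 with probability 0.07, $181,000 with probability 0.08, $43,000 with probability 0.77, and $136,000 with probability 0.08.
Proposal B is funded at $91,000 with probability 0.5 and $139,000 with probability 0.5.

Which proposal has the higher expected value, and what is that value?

Proposal B ($115,000)

Proposal A = 0.07 × 47000 + 0.08 × 181000 + 0.77 × 43000 + 0.08 × 136000 = 3290 + 14480 + 33110 + 10880 = 61760
Proposal B = 0.5 × 91000 + 0.5 × 139000 = 45500 + 69500 = 115000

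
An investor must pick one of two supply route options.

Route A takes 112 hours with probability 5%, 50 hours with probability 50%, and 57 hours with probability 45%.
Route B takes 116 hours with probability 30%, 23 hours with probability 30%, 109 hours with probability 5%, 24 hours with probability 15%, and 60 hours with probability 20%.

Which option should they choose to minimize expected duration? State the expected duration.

Route A = 0.05 × 112 + 0.5 × 50 + 0.45 × 57 = 5.6 + 25 + 25.65 = 56.25
Route B = 0.3 × 116 + 0.3 × 23 + 0.05 × 109 + 0.15 × 24 + 0.2 × 60 = 34.8 + 6.9 + 5.45 + 3.6 + 12 = 62.75

Route A (56.25 hours)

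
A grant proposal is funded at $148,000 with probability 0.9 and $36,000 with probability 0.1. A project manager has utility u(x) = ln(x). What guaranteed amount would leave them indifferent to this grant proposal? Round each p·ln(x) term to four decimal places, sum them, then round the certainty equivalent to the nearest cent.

$128,489.18

E[u] = 0.9·ln(148000) + 0.1·ln(36000) = 10.7145 + 1.0491 = 11.7636
CE = e^11.7636 ≈ 128489.18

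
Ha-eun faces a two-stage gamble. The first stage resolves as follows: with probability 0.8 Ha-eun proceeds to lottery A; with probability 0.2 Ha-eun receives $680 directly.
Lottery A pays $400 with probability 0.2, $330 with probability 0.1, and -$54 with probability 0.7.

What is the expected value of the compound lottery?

$196.16

EV(A) = 0.2 × 400 + 0.1 × 330 + 0.7 × (-54) = 80 + 33 − 37.8 = 75.2
Branch B: 680 (certain)
Overall = 0.8 × 75.2 + 0.2 × 680 = 60.16 + 136 = 196.16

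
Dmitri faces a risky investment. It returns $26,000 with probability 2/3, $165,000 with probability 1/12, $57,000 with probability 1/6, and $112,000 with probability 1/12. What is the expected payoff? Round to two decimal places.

EV = 2/3 × 26000 + 1/12 × 165000 + 1/6 × 57000 + 1/12 × 112000 = 17333.3333 + 13750 + 9500 + 9333.3333 = 49916.6667

$49,916.67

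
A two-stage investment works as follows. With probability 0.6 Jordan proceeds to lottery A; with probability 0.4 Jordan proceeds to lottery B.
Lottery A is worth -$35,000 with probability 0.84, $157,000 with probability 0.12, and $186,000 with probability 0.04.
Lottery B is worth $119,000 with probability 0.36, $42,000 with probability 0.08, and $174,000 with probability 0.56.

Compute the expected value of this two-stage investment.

$55,584

EV(A) = 0.84 × (-35000) + 0.12 × 157000 + 0.04 × 186000 = -29400 + 18840 + 7440 = -3120
EV(B) = 0.36 × 119000 + 0.08 × 42000 + 0.56 × 174000 = 42840 + 3360 + 97440 = 143640
Overall = 0.6 × (-3120) + 0.4 × 143640 = -1872 + 57456 = 55584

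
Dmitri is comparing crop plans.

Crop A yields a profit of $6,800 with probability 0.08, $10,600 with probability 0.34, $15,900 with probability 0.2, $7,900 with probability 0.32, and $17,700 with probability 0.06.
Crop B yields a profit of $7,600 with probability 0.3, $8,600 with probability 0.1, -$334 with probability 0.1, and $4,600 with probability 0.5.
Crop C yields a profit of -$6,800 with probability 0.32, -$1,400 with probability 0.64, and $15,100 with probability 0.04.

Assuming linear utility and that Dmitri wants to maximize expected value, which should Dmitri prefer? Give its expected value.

Crop A ($10,918)

Crop A = 0.08 × 6800 + 0.34 × 10600 + 0.2 × 15900 + 0.32 × 7900 + 0.06 × 17700 = 544 + 3604 + 3180 + 2528 + 1062 = 10918
Crop B = 0.3 × 7600 + 0.1 × 8600 + 0.1 × (-334) + 0.5 × 4600 = 2280 + 860 − 33.4 + 2300 = 5406.6
Crop C = 0.32 × (-6800) + 0.64 × (-1400) + 0.04 × 15100 = -2176 − 896 + 604 = -2468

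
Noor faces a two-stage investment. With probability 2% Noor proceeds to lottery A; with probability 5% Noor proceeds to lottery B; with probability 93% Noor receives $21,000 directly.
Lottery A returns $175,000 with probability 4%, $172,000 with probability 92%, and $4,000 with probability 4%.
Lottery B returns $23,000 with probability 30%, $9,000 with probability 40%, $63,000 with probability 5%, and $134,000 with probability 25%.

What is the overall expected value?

EV(A) = 0.04 × 175000 + 0.92 × 172000 + 0.04 × 4000 = 7000 + 158240 + 160 = 165400
EV(B) = 0.3 × 23000 + 0.4 × 9000 + 0.05 × 63000 + 0.25 × 134000 = 6900 + 3600 + 3150 + 33500 = 47150
Branch C: 21000 (certain)
Overall = 0.02 × 165400 + 0.05 × 47150 + 0.93 × 21000 = 3308 + 2357.5 + 19530 = 25195.5

$25,195.50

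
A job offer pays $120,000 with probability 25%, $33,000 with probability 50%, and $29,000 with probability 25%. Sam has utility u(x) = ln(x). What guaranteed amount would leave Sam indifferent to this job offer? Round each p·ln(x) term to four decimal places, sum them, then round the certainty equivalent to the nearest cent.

E[u] = 0.25·ln(120000) + 0.5·ln(33000) + 0.25·ln(29000) = 2.9238 + 5.2021 + 2.5688 = 10.6947
CE = e^10.6947 ≈ 44121.39

$44,121.39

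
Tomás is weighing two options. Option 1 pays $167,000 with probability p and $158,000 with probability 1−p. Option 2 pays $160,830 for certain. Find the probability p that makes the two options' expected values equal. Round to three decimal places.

p·167000 + (1−p)·158000 = 160830
9000p + 158000 = 160830
p = (160830 − 158000) / 9000

p = 0.314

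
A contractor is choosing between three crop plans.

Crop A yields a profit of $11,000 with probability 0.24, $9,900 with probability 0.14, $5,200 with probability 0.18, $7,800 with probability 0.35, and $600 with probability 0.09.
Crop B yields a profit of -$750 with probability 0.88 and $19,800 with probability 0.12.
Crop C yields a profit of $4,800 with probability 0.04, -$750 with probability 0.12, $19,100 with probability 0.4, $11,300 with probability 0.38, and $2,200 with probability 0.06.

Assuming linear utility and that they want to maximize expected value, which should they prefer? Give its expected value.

Crop A = 0.24 × 11000 + 0.14 × 9900 + 0.18 × 5200 + 0.35 × 7800 + 0.09 × 600 = 2640 + 1386 + 936 + 2730 + 54 = 7746
Crop B = 0.88 × (-750) + 0.12 × 19800 = -660 + 2376 = 1716
Crop C = 0.04 × 4800 + 0.12 × (-750) + 0.4 × 19100 + 0.38 × 11300 + 0.06 × 2200 = 192 − 90 + 7640 + 4294 + 132 = 12168

Crop C ($12,168)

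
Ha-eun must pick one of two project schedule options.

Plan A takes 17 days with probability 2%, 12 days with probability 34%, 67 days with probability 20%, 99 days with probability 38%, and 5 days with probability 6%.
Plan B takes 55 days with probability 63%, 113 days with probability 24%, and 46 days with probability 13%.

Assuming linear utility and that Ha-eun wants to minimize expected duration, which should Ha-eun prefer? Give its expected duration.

Plan A = 0.02 × 17 + 0.34 × 12 + 0.2 × 67 + 0.38 × 99 + 0.06 × 5 = 0.34 + 4.08 + 13.4 + 37.62 + 0.3 = 55.74
Plan B = 0.63 × 55 + 0.24 × 113 + 0.13 × 46 = 34.65 + 27.12 + 5.98 = 67.75

Plan A (55.74 days)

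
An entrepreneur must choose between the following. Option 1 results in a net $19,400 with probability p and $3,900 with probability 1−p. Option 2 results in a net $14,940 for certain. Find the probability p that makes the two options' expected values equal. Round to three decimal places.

p = 0.712

p·19400 + (1−p)·3900 = 14940
15500p + 3900 = 14940
p = (14940 − 3900) / 15500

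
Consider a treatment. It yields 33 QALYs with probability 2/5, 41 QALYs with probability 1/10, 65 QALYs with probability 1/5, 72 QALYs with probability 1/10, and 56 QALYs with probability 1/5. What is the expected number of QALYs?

48.7 QALYs

EV = 2/5 × 33 + 1/10 × 41 + 1/5 × 65 + 1/10 × 72 + 1/5 × 56 = 13.2 + 4.1 + 13 + 7.2 + 11.2 = 48.7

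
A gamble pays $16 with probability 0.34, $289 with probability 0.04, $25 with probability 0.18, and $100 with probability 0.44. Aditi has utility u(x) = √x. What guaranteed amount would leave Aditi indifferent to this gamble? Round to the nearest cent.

$53.88

E[u] = 0.34·√16 + 0.04·√289 + 0.18·√25 + 0.44·√100 = 0.34·4 + 0.04·17 + 0.18·5 + 0.44·10 = 7.34
CE = (7.34)² = 53.8756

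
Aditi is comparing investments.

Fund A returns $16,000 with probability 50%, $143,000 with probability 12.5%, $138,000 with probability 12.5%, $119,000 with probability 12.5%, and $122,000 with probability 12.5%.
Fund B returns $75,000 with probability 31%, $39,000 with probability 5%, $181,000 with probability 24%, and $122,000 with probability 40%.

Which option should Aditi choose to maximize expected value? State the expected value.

Fund A = 0.5 × 16000 + 0.125 × 143000 + 0.125 × 138000 + 0.125 × 119000 + 0.125 × 122000 = 8000 + 17875 + 17250 + 14875 + 15250 = 73250
Fund B = 0.31 × 75000 + 0.05 × 39000 + 0.24 × 181000 + 0.4 × 122000 = 23250 + 1950 + 43440 + 48800 = 117440

Fund B ($117,440)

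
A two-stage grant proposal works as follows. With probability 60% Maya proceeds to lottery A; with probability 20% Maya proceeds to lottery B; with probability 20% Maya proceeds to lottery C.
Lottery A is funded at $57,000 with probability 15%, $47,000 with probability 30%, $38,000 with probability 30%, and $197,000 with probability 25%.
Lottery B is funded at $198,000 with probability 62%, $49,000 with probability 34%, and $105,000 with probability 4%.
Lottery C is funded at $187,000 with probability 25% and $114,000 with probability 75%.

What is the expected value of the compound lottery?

$105,154

EV(A) = 0.15 × 57000 + 0.3 × 47000 + 0.3 × 38000 + 0.25 × 197000 = 8550 + 14100 + 11400 + 49250 = 83300
EV(B) = 0.62 × 198000 + 0.34 × 49000 + 0.04 × 105000 = 122760 + 16660 + 4200 = 143620
EV(C) = 0.25 × 187000 + 0.75 × 114000 = 46750 + 85500 = 132250
Overall = 0.6 × 83300 + 0.2 × 143620 + 0.2 × 132250 = 49980 + 28724 + 26450 = 105154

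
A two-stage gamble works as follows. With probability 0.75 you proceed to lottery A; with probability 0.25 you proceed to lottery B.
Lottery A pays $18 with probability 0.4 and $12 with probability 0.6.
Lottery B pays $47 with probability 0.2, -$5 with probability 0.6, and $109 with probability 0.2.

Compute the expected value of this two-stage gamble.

EV(A) = 0.4 × 18 + 0.6 × 12 = 7.2 + 7.2 = 14.4
EV(B) = 0.2 × 47 + 0.6 × (-5) + 0.2 × 109 = 9.4 − 3 + 21.8 = 28.2
Overall = 0.75 × 14.4 + 0.25 × 28.2 = 10.8 + 7.05 = 17.85

$17.85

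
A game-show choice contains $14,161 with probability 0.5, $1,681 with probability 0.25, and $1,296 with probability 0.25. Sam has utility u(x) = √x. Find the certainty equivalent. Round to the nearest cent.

E[u] = 0.5·√14161 + 0.25·√1681 + 0.25·√1296 = 0.5·119 + 0.25·41 + 0.25·36 = 78.75
CE = (78.75)² = 6201.5625

$6,201.56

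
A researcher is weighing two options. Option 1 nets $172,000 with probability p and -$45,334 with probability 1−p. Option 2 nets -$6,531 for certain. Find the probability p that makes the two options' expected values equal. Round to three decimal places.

p = 0.179

p·172000 + (1−p)·(-45334) = -6531
217334p − 45334 = -6531
p = (-6531 + 45334) / 217334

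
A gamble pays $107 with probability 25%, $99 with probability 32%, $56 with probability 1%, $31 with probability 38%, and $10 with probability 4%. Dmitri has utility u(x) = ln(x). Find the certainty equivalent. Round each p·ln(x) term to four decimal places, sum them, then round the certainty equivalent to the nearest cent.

E[u] = 0.25·ln(107) + 0.32·ln(99) + 0.01·ln(56) + 0.38·ln(31) + 0.04·ln(10) = 1.1682 + 1.4704 + 0.0403 + 1.3049 + 0.0921 = 4.0759
CE = e^4.0759 ≈ 58.90

$58.90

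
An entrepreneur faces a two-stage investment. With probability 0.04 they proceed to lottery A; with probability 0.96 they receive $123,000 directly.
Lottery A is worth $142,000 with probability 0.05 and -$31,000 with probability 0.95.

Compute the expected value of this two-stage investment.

$117,186

EV(A) = 0.05 × 142000 + 0.95 × (-31000) = 7100 − 29450 = -22350
Branch B: 123000 (certain)
Overall = 0.04 × (-22350) + 0.96 × 123000 = -894 + 118080 = 117186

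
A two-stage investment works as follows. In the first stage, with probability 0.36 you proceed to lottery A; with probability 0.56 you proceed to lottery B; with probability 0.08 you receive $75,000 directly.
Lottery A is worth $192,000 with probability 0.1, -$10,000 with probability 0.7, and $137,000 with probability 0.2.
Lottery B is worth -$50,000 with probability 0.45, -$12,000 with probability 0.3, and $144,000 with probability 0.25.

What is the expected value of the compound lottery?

EV(A) = 0.1 × 192000 + 0.7 × (-10000) + 0.2 × 137000 = 19200 − 7000 + 27400 = 39600
EV(B) = 0.45 × (-50000) + 0.3 × (-12000) + 0.25 × 144000 = -22500 − 3600 + 36000 = 9900
Branch C: 75000 (certain)
Overall = 0.36 × 39600 + 0.56 × 9900 + 0.08 × 75000 = 14256 + 5544 + 6000 = 25800

$25,800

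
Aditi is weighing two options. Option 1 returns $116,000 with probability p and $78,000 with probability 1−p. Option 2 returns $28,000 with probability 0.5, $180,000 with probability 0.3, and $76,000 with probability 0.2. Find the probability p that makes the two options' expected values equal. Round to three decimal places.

EV(Option 2) = 0.5 × 28000 + 0.3 × 180000 + 0.2 × 76000 = 14000 + 54000 + 15200 = 83200
p·116000 + (1−p)·78000 = 83200
38000p + 78000 = 83200
p = (83200 − 78000) / 38000

p = 0.137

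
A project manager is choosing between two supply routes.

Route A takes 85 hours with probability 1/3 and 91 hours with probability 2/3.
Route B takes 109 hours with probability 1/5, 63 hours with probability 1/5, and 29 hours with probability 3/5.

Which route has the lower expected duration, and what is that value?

Route B (51.8 hours)

Route A = 1/3 × 85 + 2/3 × 91 = 28.3333 + 60.6667 = 89
Route B = 1/5 × 109 + 1/5 × 63 + 3/5 × 29 = 21.8 + 12.6 + 17.4 = 51.8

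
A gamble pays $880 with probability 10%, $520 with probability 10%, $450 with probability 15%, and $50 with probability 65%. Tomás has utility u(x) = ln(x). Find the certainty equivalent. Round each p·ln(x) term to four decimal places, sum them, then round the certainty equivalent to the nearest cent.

E[u] = 0.1·ln(880) + 0.1·ln(520) + 0.15·ln(450) + 0.65·ln(50) = 0.6780 + 0.6254 + 0.9164 + 2.5428 = 4.7626
CE = e^4.7626 ≈ 117.05

$117.05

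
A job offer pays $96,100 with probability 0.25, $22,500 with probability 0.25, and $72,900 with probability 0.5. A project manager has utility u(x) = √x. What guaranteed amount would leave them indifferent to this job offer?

$62,500

E[u] = 0.25·√96100 + 0.25·√22500 + 0.5·√72900 = 0.25·310 + 0.25·150 + 0.5·270 = 250
CE = (250)² = 62500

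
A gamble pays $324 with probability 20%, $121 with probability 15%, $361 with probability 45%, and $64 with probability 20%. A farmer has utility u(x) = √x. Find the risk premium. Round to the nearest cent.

E[u] = 0.2·√324 + 0.15·√121 + 0.45·√361 + 0.2·√64 = 0.2·18 + 0.15·11 + 0.45·19 + 0.2·8 = 15.4
CE = (15.4)² = 237.16
Risk premium = EV − CE = 258.2 − 237.16 = 21.04

$21.04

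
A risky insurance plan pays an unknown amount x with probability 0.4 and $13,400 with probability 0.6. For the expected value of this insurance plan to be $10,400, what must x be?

x = $5,900

0.4·x + 0.6·13400 = 10400
0.4·x = 10400 − 8040 = 2360
x = 2360 / 0.4 = 5900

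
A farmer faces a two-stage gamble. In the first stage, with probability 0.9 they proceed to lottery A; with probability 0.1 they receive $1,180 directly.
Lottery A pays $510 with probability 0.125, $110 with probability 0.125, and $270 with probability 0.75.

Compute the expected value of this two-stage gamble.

$370

EV(A) = 0.125 × 510 + 0.125 × 110 + 0.75 × 270 = 63.75 + 13.75 + 202.5 = 280
Branch B: 1180 (certain)
Overall = 0.9 × 280 + 0.1 × 1180 = 252 + 118 = 370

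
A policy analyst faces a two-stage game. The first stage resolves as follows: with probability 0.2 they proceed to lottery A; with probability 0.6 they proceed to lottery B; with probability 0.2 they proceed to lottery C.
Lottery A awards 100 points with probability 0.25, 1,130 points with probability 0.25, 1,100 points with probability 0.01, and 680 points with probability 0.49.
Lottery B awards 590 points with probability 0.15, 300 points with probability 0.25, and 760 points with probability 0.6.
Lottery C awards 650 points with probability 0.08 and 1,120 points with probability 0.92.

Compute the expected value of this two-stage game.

EV(A) = 0.25 × 100 + 0.25 × 1130 + 0.01 × 1100 + 0.49 × 680 = 25 + 282.5 + 11 + 333.2 = 651.7
EV(B) = 0.15 × 590 + 0.25 × 300 + 0.6 × 760 = 88.5 + 75 + 456 = 619.5
EV(C) = 0.08 × 650 + 0.92 × 1120 = 52 + 1030.4 = 1082.4
Overall = 0.2 × 651.7 + 0.6 × 619.5 + 0.2 × 1082.4 = 130.34 + 371.7 + 216.48 = 718.52

718.52 points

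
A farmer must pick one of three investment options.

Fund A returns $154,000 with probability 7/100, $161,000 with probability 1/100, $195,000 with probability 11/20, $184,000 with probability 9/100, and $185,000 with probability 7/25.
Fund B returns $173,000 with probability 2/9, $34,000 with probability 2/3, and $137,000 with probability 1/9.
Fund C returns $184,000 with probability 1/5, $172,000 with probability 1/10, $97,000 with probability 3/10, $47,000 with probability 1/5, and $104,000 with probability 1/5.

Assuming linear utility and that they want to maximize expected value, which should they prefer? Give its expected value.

Fund A = 7/100 × 154000 + 1/100 × 161000 + 11/20 × 195000 + 9/100 × 184000 + 7/25 × 185000 = 10780 + 1610 + 107250 + 16560 + 51800 = 188000
Fund B = 2/9 × 173000 + 2/3 × 34000 + 1/9 × 137000 = 38444.4444 + 22666.6667 + 15222.2222 = 76333.3333
Fund C = 1/5 × 184000 + 1/10 × 172000 + 3/10 × 97000 + 1/5 × 47000 + 1/5 × 104000 = 36800 + 17200 + 29100 + 9400 + 20800 = 113300

Fund A ($188,000)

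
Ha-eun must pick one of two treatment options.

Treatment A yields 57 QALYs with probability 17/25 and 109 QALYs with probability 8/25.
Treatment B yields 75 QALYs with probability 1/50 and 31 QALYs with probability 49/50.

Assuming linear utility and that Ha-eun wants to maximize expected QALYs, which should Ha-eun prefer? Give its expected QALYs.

Treatment A (73.64 QALYs)

Treatment A = 17/25 × 57 + 8/25 × 109 = 38.76 + 34.88 = 73.64
Treatment B = 1/50 × 75 + 49/50 × 31 = 1.5 + 30.38 = 31.88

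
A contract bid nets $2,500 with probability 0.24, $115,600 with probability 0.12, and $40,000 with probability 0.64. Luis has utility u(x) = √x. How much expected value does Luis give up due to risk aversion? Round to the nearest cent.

E[u] = 0.24·√2500 + 0.12·√115600 + 0.64·√40000 = 0.24·50 + 0.12·340 + 0.64·200 = 180.8
CE = (180.8)² = 32688.64
Risk premium = EV − CE = 40072 − 32688.64 = 7383.36

$7,383.36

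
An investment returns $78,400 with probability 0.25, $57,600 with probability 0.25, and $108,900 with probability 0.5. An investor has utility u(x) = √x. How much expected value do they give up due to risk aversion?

E[u] = 0.25·√78400 + 0.25·√57600 + 0.5·√108900 = 0.25·280 + 0.25·240 + 0.5·330 = 295
CE = (295)² = 87025
Risk premium = EV − CE = 88450 − 87025 = 1425

$1,425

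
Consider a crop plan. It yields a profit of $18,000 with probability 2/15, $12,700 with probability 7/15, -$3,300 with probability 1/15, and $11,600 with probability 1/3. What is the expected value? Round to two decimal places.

EV = 2/15 × 18000 + 7/15 × 12700 + 1/15 × (-3300) + 1/3 × 11600 = 2400 + 5926.6667 − 220 + 3866.6667 = 11973.3333

$11,973.33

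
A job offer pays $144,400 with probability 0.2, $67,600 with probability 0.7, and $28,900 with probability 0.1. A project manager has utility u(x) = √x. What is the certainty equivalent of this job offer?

E[u] = 0.2·√144400 + 0.7·√67600 + 0.1·√28900 = 0.2·380 + 0.7·260 + 0.1·170 = 275
CE = (275)² = 75625

$75,625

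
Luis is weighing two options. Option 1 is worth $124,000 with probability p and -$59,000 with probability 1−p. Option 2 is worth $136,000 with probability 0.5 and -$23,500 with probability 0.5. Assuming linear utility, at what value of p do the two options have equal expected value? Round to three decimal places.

p = 0.630

EV(Option 2) = 0.5 × 136000 + 0.5 × (-23500) = 68000 − 11750 = 56250
p·124000 + (1−p)·(-59000) = 56250
183000p − 59000 = 56250
p = (56250 + 59000) / 183000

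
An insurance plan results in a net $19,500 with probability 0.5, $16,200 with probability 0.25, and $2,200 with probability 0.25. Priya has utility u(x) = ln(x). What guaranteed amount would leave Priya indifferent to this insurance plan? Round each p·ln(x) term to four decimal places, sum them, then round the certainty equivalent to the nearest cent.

$10,790.27

E[u] = 0.5·ln(19500) + 0.25·ln(16200) + 0.25·ln(2200) = 4.9391 + 2.4232 + 1.9241 = 9.2864
CE = e^9.2864 ≈ 10790.27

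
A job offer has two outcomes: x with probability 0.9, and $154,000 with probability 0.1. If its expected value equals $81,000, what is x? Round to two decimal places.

x = $72,888.89

0.9·x + 0.1·154000 = 81000
0.9·x = 81000 − 15400 = 65600
x = 65600 / 0.9 = 72888.8889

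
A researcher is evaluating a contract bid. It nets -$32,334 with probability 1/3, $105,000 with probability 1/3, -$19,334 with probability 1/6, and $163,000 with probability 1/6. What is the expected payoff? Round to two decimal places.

EV = 1/3 × (-32334) + 1/3 × 105000 + 1/6 × (-19334) + 1/6 × 163000 = -10778 + 35000 − 3222.3333 + 27166.6667 = 48166.3333

$48,166.33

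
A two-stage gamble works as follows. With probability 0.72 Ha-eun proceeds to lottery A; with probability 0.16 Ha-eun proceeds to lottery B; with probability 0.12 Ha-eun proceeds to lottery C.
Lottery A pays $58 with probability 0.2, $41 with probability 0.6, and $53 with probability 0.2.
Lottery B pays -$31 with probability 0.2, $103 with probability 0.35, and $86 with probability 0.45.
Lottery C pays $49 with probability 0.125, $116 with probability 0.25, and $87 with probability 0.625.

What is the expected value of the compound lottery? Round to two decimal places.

EV(A) = 0.2 × 58 + 0.6 × 41 + 0.2 × 53 = 11.6 + 24.6 + 10.6 = 46.8
EV(B) = 0.2 × (-31) + 0.35 × 103 + 0.45 × 86 = -6.2 + 36.05 + 38.7 = 68.55
EV(C) = 0.125 × 49 + 0.25 × 116 + 0.625 × 87 = 6.125 + 29 + 54.375 = 89.5
Overall = 0.72 × 46.8 + 0.16 × 68.55 + 0.12 × 89.5 = 33.696 + 10.968 + 10.74 = 55.404

$55.40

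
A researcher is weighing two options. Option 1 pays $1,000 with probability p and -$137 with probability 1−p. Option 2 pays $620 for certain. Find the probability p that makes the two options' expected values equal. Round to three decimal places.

p·1000 + (1−p)·(-137) = 620
1137p − 137 = 620
p = (620 + 137) / 1137

p = 0.666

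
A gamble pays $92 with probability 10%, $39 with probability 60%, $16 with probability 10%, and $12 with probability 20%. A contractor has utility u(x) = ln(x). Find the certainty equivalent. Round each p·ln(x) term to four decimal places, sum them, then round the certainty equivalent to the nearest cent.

$30.71

E[u] = 0.1·ln(92) + 0.6·ln(39) + 0.1·ln(16) + 0.2·ln(12) = 0.4522 + 2.1981 + 0.2773 + 0.4970 = 3.4246
CE = e^3.4246 ≈ 30.71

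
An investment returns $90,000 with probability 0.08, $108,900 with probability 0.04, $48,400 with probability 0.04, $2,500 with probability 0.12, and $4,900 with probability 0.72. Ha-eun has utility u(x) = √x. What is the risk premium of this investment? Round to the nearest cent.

$6,834.24

E[u] = 0.08·√90000 + 0.04·√108900 + 0.04·√48400 + 0.12·√2500 + 0.72·√4900 = 0.08·300 + 0.04·330 + 0.04·220 + 0.12·50 + 0.72·70 = 102.4
CE = (102.4)² = 10485.76
Risk premium = EV − CE = 17320 − 10485.76 = 6834.24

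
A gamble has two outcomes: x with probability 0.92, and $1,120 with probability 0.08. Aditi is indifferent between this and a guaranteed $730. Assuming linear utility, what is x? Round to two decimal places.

0.92·x + 0.08·1120 = 730
0.92·x = 730 − 89.6 = 640.4
x = 640.4 / 0.92 = 696.0870

x = $696.09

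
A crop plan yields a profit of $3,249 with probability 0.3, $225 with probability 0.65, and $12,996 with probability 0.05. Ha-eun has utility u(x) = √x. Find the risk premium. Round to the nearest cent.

$711.25

E[u] = 0.3·√3249 + 0.65·√225 + 0.05·√12996 = 0.3·57 + 0.65·15 + 0.05·114 = 32.55
CE = (32.55)² = 1059.5025
Risk premium = EV − CE = 1770.75 − 1059.5025 = 711.2475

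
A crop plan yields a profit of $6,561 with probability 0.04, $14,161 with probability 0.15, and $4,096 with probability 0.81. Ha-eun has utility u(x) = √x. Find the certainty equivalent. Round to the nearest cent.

$5,318.78

E[u] = 0.04·√6561 + 0.15·√14161 + 0.81·√4096 = 0.04·81 + 0.15·119 + 0.81·64 = 72.93
CE = (72.93)² = 5318.7849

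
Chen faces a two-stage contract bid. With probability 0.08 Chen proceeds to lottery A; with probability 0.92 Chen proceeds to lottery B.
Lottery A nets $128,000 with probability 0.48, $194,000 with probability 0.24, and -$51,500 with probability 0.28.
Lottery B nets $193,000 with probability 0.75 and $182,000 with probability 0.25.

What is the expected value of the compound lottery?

EV(A) = 0.48 × 128000 + 0.24 × 194000 + 0.28 × (-51500) = 61440 + 46560 − 14420 = 93580
EV(B) = 0.75 × 193000 + 0.25 × 182000 = 144750 + 45500 = 190250
Overall = 0.08 × 93580 + 0.92 × 190250 = 7486.4 + 175030 = 182516.4

$182,516.40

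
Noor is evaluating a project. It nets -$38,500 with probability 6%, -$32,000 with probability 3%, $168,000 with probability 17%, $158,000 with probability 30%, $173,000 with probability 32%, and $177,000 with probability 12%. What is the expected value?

$149,290

EV = 0.06 × (-38500) + 0.03 × (-32000) + 0.17 × 168000 + 0.3 × 158000 + 0.32 × 173000 + 0.12 × 177000 = -2310 − 960 + 28560 + 47400 + 55360 + 21240 = 149290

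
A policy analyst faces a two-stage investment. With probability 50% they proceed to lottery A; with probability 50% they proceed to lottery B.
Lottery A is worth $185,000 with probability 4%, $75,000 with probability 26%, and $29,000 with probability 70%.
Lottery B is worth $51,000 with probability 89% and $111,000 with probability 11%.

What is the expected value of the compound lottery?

EV(A) = 0.04 × 185000 + 0.26 × 75000 + 0.7 × 29000 = 7400 + 19500 + 20300 = 47200
EV(B) = 0.89 × 51000 + 0.11 × 111000 = 45390 + 12210 = 57600
Overall = 0.5 × 47200 + 0.5 × 57600 = 23600 + 28800 = 52400

$52,400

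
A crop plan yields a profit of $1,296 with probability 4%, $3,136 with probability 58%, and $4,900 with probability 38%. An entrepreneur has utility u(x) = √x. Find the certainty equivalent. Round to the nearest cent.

$3,662.67

E[u] = 0.04·√1296 + 0.58·√3136 + 0.38·√4900 = 0.04·36 + 0.58·56 + 0.38·70 = 60.52
CE = (60.52)² = 3662.6704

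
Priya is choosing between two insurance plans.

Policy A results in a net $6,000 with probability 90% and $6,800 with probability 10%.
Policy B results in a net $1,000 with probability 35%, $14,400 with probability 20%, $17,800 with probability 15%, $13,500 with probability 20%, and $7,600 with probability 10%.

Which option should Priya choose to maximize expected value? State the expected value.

Policy A = 0.9 × 6000 + 0.1 × 6800 = 5400 + 680 = 6080
Policy B = 0.35 × 1000 + 0.2 × 14400 + 0.15 × 17800 + 0.2 × 13500 + 0.1 × 7600 = 350 + 2880 + 2670 + 2700 + 760 = 9360

Policy B ($9,360)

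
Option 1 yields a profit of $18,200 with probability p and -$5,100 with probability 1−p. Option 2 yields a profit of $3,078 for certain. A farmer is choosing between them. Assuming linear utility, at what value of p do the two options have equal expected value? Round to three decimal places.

p·18200 + (1−p)·(-5100) = 3078
23300p − 5100 = 3078
p = (3078 + 5100) / 23300

p = 0.351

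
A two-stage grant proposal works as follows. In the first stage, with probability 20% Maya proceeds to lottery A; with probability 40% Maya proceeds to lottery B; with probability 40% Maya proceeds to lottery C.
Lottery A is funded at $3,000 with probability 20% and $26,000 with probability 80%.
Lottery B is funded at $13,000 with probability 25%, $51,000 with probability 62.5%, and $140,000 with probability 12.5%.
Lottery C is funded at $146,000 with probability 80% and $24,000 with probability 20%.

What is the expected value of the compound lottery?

EV(A) = 0.2 × 3000 + 0.8 × 26000 = 600 + 20800 = 21400
EV(B) = 0.25 × 13000 + 0.625 × 51000 + 0.125 × 140000 = 3250 + 31875 + 17500 = 52625
EV(C) = 0.8 × 146000 + 0.2 × 24000 = 116800 + 4800 = 121600
Overall = 0.2 × 21400 + 0.4 × 52625 + 0.4 × 121600 = 4280 + 21050 + 48640 = 73970

$73,970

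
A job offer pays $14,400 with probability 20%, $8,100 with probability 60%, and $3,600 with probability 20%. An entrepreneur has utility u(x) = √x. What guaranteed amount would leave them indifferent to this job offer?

E[u] = 0.2·√14400 + 0.6·√8100 + 0.2·√3600 = 0.2·120 + 0.6·90 + 0.2·60 = 90
CE = (90)² = 8100

$8,100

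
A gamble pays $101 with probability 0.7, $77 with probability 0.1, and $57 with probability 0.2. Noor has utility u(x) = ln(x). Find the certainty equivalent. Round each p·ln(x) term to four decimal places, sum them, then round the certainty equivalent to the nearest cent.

E[u] = 0.7·ln(101) + 0.1·ln(77) + 0.2·ln(57) = 3.2306 + 0.4344 + 0.8086 = 4.4736
CE = e^4.4736 ≈ 87.67

$87.67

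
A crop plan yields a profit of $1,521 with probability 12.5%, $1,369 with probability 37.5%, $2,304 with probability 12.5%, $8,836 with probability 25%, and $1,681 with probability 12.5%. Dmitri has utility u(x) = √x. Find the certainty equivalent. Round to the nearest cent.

$2,848.89

E[u] = 0.125·√1521 + 0.375·√1369 + 0.125·√2304 + 0.25·√8836 + 0.125·√1681 = 0.125·39 + 0.375·37 + 0.125·48 + 0.25·94 + 0.125·41 = 53.375
CE = (53.375)² = 2848.890625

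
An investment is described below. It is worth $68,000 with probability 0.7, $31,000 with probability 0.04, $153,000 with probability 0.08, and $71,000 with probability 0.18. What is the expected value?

$73,860

EV = 0.7 × 68000 + 0.04 × 31000 + 0.08 × 153000 + 0.18 × 71000 = 47600 + 1240 + 12240 + 12780 = 73860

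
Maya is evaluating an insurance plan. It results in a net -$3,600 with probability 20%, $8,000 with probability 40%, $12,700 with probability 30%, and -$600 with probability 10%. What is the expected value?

EV = 0.2 × (-3600) + 0.4 × 8000 + 0.3 × 12700 + 0.1 × (-600) = -720 + 3200 + 3810 − 60 = 6230

$6,230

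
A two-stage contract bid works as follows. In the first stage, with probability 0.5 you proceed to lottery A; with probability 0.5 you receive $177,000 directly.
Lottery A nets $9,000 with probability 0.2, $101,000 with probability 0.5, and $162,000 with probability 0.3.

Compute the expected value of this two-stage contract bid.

$138,950

EV(A) = 0.2 × 9000 + 0.5 × 101000 + 0.3 × 162000 = 1800 + 50500 + 48600 = 100900
Branch B: 177000 (certain)
Overall = 0.5 × 100900 + 0.5 × 177000 = 50450 + 88500 = 138950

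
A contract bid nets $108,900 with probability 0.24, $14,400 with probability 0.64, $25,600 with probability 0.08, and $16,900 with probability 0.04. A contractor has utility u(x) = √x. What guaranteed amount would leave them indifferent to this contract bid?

$30,276

E[u] = 0.24·√108900 + 0.64·√14400 + 0.08·√25600 + 0.04·√16900 = 0.24·330 + 0.64·120 + 0.08·160 + 0.04·130 = 174
CE = (174)² = 30276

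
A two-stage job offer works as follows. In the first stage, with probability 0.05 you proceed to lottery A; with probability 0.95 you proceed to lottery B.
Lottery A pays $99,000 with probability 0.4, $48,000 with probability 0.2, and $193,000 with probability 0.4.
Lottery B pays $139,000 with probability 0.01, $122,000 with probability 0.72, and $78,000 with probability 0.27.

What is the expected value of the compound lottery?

$111,095.50

EV(A) = 0.4 × 99000 + 0.2 × 48000 + 0.4 × 193000 = 39600 + 9600 + 77200 = 126400
EV(B) = 0.01 × 139000 + 0.72 × 122000 + 0.27 × 78000 = 1390 + 87840 + 21060 = 110290
Overall = 0.05 × 126400 + 0.95 × 110290 = 6320 + 104775.5 = 111095.5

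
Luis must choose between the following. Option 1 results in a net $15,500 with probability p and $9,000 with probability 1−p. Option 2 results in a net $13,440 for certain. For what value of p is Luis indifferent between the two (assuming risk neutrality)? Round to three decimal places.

p = 0.683

p·15500 + (1−p)·9000 = 13440
6500p + 9000 = 13440
p = (13440 − 9000) / 6500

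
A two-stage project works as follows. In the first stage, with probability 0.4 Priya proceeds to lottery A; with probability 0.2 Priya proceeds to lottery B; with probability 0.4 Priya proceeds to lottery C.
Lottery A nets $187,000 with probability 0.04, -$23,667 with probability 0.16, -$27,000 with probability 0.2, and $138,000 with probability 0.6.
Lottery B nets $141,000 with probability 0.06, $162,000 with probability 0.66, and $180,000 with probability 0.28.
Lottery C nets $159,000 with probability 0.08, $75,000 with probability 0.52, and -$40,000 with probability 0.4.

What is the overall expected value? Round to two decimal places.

$79,881.31

EV(A) = 0.04 × 187000 + 0.16 × (-23667) + 0.2 × (-27000) + 0.6 × 138000 = 7480 − 3786.72 − 5400 + 82800 = 81093.28
EV(B) = 0.06 × 141000 + 0.66 × 162000 + 0.28 × 180000 = 8460 + 106920 + 50400 = 165780
EV(C) = 0.08 × 159000 + 0.52 × 75000 + 0.4 × (-40000) = 12720 + 39000 − 16000 = 35720
Overall = 0.4 × 81093.28 + 0.2 × 165780 + 0.4 × 35720 = 32437.312 + 33156 + 14288 = 79881.312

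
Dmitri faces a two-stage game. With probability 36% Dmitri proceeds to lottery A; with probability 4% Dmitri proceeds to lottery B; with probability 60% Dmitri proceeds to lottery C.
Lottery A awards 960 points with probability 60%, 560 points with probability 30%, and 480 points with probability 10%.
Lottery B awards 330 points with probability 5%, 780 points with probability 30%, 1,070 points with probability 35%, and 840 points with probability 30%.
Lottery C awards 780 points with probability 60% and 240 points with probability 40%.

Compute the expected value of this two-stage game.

EV(A) = 0.6 × 960 + 0.3 × 560 + 0.1 × 480 = 576 + 168 + 48 = 792
EV(B) = 0.05 × 330 + 0.3 × 780 + 0.35 × 1070 + 0.3 × 840 = 16.5 + 234 + 374.5 + 252 = 877
EV(C) = 0.6 × 780 + 0.4 × 240 = 468 + 96 = 564
Overall = 0.36 × 792 + 0.04 × 877 + 0.6 × 564 = 285.12 + 35.08 + 338.4 = 658.6

658.6 points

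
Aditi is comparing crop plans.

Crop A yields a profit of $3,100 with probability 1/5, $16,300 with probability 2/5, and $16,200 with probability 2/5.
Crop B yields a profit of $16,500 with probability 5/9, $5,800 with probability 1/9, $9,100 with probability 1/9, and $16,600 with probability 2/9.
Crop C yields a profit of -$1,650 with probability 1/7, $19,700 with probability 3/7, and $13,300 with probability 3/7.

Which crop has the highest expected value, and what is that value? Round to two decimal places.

Crop B ($14,511.11)

Crop A = 1/5 × 3100 + 2/5 × 16300 + 2/5 × 16200 = 620 + 6520 + 6480 = 13620
Crop B = 5/9 × 16500 + 1/9 × 5800 + 1/9 × 9100 + 2/9 × 16600 = 9166.6667 + 644.4444 + 1011.1111 + 3688.8889 = 14511.1111
Crop C = 1/7 × (-1650) + 3/7 × 19700 + 3/7 × 13300 = -235.7143 + 8442.8571 + 5700 = 13907.1429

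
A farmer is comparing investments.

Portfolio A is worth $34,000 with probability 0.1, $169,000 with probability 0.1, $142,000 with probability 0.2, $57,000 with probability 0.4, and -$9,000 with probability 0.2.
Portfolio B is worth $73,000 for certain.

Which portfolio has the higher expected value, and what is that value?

Portfolio A = 0.1 × 34000 + 0.1 × 169000 + 0.2 × 142000 + 0.4 × 57000 + 0.2 × (-9000) = 3400 + 16900 + 28400 + 22800 − 1800 = 69700
Portfolio B: 73000 (certain)

Portfolio B ($73,000)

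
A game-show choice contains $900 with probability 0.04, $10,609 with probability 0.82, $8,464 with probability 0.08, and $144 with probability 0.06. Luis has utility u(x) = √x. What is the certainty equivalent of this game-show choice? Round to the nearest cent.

E[u] = 0.04·√900 + 0.82·√10609 + 0.08·√8464 + 0.06·√144 = 0.04·30 + 0.82·103 + 0.08·92 + 0.06·12 = 93.74
CE = (93.74)² = 8787.1876

$8,787.19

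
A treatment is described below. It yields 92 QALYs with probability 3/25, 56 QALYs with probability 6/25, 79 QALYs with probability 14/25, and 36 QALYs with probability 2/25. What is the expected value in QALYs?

71.6 QALYs

EV = 3/25 × 92 + 6/25 × 56 + 14/25 × 79 + 2/25 × 36 = 11.04 + 13.44 + 44.24 + 2.88 = 71.6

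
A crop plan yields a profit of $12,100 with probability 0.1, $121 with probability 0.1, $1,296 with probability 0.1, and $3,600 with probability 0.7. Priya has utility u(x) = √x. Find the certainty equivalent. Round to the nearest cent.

$3,329.29

E[u] = 0.1·√12100 + 0.1·√121 + 0.1·√1296 + 0.7·√3600 = 0.1·110 + 0.1·11 + 0.1·36 + 0.7·60 = 57.7
CE = (57.7)² = 3329.29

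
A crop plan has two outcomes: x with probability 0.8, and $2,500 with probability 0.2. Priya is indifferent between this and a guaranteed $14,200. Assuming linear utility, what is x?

0.8·x + 0.2·2500 = 14200
0.8·x = 14200 − 500 = 13700
x = 13700 / 0.8 = 17125

x = $17,125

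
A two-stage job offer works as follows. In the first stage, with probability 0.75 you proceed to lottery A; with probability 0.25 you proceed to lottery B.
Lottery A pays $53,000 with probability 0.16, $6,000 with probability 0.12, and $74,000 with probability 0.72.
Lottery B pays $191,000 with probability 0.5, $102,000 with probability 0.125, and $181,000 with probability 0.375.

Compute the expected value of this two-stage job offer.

EV(A) = 0.16 × 53000 + 0.12 × 6000 + 0.72 × 74000 = 8480 + 720 + 53280 = 62480
EV(B) = 0.5 × 191000 + 0.125 × 102000 + 0.375 × 181000 = 95500 + 12750 + 67875 = 176125
Overall = 0.75 × 62480 + 0.25 × 176125 = 46860 + 44031.25 = 90891.25

$90,891.25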